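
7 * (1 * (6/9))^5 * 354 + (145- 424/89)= 3363409/7209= 466.56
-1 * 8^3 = -512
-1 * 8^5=-32768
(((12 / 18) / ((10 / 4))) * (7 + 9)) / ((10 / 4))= 128 / 75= 1.71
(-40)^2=1600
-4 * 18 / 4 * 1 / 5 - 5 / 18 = -349 / 90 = -3.88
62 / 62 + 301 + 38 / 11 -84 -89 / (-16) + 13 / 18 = 360739 / 1584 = 227.74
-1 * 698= -698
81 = 81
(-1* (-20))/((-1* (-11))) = 20/11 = 1.82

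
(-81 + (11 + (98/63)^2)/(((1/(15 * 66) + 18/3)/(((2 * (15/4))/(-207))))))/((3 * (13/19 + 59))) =-2841803077/6275603061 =-0.45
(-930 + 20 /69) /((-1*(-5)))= -12830 /69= -185.94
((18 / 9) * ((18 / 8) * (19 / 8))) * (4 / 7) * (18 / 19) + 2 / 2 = 95 / 14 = 6.79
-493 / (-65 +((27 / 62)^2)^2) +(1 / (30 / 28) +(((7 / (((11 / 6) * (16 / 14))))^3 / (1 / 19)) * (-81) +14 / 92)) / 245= -226.65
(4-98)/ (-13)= 94/ 13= 7.23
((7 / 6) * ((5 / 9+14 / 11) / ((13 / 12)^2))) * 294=993328 / 1859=534.33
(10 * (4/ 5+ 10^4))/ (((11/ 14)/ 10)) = 14001120/ 11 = 1272829.09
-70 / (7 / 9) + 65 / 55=-977 / 11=-88.82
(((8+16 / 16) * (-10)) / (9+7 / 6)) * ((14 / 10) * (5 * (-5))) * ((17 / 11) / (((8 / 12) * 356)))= 240975 / 119438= 2.02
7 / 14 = 1 / 2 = 0.50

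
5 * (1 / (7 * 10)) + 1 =15 / 14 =1.07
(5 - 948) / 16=-943 / 16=-58.94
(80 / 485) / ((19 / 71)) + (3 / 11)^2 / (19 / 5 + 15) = 13003799 / 20962282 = 0.62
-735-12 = -747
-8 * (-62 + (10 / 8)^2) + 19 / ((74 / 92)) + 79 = 43373 / 74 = 586.12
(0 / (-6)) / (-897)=0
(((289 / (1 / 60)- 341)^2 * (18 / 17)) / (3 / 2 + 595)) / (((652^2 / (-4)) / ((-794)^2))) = -1639571128257924 / 538845889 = -3042745.92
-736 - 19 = -755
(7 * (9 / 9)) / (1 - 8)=-1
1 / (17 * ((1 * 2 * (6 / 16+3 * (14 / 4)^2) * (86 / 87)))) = 58 / 72369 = 0.00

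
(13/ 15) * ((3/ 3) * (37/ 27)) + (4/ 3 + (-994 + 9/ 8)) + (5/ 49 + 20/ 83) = -990.01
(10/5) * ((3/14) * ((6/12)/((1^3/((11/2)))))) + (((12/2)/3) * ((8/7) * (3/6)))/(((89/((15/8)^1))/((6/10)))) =2973/2492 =1.19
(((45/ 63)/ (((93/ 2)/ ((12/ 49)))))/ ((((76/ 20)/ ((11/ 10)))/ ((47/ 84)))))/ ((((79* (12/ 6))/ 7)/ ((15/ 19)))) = 12925/ 606485054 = 0.00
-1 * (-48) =48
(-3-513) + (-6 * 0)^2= -516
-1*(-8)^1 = 8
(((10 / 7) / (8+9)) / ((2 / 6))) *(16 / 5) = 96 / 119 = 0.81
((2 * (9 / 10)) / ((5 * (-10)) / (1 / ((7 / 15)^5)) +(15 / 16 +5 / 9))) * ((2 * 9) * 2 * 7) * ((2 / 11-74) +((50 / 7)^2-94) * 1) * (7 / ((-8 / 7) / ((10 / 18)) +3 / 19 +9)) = -219737915208000 / 1625793257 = -135157.35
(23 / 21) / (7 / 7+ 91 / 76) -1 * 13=-12.50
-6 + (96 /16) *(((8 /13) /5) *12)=186 /65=2.86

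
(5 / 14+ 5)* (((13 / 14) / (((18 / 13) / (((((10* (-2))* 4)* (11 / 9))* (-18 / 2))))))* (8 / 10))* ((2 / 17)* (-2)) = -1487200 / 2499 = -595.12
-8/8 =-1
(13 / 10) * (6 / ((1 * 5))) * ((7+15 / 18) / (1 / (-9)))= -5499 / 50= -109.98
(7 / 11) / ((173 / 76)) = 532 / 1903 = 0.28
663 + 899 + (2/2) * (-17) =1545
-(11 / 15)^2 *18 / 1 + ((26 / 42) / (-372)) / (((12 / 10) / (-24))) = -471001 / 48825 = -9.65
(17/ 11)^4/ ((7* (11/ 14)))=167042/ 161051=1.04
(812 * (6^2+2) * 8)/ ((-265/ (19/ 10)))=-2345056/ 1325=-1769.85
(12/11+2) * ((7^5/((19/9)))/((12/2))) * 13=11143041/209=53315.99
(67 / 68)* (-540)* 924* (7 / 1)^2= -409521420 / 17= -24089495.29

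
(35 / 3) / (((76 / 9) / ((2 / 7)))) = 15 / 38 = 0.39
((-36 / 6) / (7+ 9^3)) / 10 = -3 / 3680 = -0.00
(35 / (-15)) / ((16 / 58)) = -203 / 24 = -8.46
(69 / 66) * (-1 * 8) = -92 / 11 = -8.36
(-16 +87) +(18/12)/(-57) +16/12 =8243/114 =72.31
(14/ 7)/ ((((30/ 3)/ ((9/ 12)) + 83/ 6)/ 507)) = 6084/ 163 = 37.33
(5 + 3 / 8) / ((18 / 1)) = 43 / 144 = 0.30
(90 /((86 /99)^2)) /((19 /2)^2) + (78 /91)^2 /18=44557388 /32706961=1.36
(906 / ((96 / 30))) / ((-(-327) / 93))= 70215 / 872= 80.52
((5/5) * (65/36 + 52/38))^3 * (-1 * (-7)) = 71627123477/320013504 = 223.83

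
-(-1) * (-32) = -32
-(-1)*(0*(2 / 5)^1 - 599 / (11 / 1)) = -599 / 11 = -54.45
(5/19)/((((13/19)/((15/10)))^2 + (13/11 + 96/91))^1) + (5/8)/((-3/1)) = -19215415/190828488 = -0.10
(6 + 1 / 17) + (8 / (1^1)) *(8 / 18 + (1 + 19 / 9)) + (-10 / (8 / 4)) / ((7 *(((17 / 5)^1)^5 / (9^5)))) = -5217414112 / 89450991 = -58.33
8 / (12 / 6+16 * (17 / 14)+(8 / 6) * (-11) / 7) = 12 / 29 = 0.41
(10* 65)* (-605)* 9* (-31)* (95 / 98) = 5211545625 / 49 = 106358073.98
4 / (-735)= -4 / 735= -0.01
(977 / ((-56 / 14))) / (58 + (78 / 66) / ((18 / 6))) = -32241 / 7708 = -4.18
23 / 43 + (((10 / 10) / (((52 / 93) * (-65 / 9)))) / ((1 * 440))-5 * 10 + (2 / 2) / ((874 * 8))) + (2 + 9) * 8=1076883173583 / 27945975200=38.53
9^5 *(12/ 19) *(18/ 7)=12754584/ 133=95899.13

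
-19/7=-2.71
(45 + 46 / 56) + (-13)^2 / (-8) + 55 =4463 / 56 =79.70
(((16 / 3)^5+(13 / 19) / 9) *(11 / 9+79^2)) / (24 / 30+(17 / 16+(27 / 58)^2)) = 75305879177368000 / 5812807617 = 12955164.55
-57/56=-1.02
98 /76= 49 /38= 1.29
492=492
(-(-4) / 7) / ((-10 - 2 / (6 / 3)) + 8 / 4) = -4 / 63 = -0.06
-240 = -240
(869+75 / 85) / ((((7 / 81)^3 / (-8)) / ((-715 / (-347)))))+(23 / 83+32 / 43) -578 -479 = -160445564945558756 / 7221361133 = -22218188.79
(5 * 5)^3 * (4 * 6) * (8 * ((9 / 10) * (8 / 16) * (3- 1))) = 2700000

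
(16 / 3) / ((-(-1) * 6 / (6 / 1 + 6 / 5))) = 32 / 5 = 6.40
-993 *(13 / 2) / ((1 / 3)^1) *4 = -77454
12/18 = 2/3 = 0.67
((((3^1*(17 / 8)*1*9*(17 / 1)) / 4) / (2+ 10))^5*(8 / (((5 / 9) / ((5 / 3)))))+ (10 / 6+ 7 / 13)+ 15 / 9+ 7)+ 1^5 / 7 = 97495758029781706891 / 1172526071808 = 83150183.50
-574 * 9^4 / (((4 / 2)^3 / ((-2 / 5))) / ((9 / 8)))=16947063 / 80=211838.29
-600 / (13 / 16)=-9600 / 13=-738.46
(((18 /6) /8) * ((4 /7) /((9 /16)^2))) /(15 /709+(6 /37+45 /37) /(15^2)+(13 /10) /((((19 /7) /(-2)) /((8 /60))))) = -398741600 /59133753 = -6.74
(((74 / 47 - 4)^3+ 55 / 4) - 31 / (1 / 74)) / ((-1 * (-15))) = -152.97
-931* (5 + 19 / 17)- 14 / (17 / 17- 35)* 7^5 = 1225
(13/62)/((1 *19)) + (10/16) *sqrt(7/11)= 13/1178 + 5 *sqrt(77)/88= 0.51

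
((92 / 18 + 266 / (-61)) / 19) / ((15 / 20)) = 1648 / 31293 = 0.05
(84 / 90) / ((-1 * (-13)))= 14 / 195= 0.07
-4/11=-0.36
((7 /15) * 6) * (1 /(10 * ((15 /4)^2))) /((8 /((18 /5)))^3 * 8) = 567 /2500000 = 0.00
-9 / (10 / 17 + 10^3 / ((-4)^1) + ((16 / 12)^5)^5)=-0.01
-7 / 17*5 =-35 / 17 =-2.06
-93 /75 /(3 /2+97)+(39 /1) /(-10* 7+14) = -0.71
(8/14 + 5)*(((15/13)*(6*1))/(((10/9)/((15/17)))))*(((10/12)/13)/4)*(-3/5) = -3645/12376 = -0.29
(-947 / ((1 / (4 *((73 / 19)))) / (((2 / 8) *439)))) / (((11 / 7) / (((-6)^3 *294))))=64549100520.34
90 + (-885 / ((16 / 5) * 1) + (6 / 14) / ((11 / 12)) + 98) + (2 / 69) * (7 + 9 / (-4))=-7477073 / 85008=-87.96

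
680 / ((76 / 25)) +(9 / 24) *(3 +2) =34285 / 152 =225.56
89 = 89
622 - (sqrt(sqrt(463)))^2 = 622 - sqrt(463) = 600.48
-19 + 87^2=7550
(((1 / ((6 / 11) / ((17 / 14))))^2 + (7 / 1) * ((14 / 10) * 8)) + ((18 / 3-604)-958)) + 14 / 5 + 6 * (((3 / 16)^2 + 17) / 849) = -117392592131 / 79873920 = -1469.72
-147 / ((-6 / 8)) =196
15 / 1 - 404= -389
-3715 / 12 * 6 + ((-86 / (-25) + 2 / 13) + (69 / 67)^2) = -5406325421 / 2917850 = -1852.85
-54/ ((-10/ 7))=189/ 5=37.80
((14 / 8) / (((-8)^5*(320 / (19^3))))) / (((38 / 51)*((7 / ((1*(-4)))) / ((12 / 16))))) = 55233 / 83886080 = 0.00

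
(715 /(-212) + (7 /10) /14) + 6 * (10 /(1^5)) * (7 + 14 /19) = 4641141 /10070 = 460.89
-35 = -35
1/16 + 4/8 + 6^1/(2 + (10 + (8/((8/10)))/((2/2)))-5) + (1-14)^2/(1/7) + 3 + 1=323113/272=1187.92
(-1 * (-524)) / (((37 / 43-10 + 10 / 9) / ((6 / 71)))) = -1216728 / 220597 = -5.52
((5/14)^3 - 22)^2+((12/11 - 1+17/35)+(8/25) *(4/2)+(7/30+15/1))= 3096290661953/6211867200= 498.45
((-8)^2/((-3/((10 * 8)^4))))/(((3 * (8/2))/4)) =-2621440000/9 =-291271111.11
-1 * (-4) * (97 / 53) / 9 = 388 / 477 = 0.81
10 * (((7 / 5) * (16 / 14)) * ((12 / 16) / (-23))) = -12 / 23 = -0.52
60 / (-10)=-6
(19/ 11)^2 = 361/ 121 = 2.98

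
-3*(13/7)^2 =-507/49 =-10.35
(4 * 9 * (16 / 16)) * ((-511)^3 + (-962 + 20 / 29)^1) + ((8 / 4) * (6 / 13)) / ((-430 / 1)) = -4803616523.17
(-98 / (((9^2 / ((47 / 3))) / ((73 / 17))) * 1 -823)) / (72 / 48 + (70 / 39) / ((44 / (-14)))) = 0.13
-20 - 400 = -420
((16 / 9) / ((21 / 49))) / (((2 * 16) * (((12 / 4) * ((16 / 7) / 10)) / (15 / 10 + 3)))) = 245 / 288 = 0.85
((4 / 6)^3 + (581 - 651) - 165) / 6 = -6337 / 162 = -39.12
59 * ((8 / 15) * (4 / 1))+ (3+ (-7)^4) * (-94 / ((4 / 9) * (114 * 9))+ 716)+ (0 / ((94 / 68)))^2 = 163484959 / 95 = 1720894.31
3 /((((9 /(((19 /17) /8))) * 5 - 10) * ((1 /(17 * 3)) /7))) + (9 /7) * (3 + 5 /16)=2553849 /332080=7.69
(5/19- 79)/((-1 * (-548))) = -374/2603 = -0.14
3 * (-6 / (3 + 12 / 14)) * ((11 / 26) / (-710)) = 0.00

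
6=6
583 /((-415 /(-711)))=414513 /415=998.83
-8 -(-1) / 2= -15 / 2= -7.50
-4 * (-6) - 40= -16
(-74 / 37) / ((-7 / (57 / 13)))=114 / 91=1.25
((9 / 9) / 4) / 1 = 1 / 4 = 0.25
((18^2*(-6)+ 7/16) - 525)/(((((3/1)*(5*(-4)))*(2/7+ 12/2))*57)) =276479/2407680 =0.11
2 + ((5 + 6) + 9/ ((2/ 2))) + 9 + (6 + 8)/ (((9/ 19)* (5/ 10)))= 811/ 9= 90.11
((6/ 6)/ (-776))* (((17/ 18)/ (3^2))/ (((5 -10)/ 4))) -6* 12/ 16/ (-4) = 353599/ 314280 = 1.13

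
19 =19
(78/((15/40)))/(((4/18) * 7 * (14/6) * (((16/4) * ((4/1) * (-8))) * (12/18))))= -1053/1568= -0.67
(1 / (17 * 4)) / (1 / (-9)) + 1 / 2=25 / 68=0.37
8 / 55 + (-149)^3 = -181937187 / 55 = -3307948.85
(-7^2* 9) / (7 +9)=-441 / 16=-27.56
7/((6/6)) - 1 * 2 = 5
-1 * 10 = -10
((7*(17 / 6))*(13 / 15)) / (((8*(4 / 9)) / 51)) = 78897 / 320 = 246.55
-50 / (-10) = 5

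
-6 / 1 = -6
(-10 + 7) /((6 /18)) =-9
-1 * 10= -10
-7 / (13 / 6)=-42 / 13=-3.23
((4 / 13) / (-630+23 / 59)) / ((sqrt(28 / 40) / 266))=-8968 * sqrt(70) / 482911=-0.16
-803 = -803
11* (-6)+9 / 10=-651 / 10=-65.10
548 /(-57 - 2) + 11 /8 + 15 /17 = -7.03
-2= -2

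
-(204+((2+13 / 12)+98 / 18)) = -212.53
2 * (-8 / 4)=-4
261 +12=273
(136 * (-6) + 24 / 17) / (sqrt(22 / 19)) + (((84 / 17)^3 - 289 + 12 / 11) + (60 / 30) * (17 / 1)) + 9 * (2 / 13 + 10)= -6924 * sqrt(418) / 187 - 29426361 / 702559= -798.90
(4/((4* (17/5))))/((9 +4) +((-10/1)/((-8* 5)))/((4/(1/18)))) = 288/12733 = 0.02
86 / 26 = 43 / 13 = 3.31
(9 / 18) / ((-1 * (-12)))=1 / 24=0.04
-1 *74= -74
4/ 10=0.40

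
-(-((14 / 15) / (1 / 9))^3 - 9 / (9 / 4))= 74588 / 125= 596.70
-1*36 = -36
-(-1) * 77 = 77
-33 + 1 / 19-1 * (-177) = 2737 / 19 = 144.05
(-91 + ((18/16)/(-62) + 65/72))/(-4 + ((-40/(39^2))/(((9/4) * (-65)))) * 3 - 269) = 530278905/1606450256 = 0.33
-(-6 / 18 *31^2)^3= 887503681 / 27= 32870506.70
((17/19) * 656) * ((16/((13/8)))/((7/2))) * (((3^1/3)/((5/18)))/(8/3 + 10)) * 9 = 693743616/164255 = 4223.58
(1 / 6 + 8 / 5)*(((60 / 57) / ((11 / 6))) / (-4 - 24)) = -53 / 1463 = -0.04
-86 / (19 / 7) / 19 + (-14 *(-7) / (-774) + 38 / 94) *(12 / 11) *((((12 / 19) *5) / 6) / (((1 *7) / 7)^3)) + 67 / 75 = -370078453 / 601904325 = -0.61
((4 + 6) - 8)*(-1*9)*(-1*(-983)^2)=17393202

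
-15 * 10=-150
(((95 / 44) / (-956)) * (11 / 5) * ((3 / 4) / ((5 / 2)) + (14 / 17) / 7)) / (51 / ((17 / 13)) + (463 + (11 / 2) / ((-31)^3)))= -40188059 / 9721996131120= -0.00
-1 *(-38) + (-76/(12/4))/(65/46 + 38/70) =236626/9447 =25.05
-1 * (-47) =47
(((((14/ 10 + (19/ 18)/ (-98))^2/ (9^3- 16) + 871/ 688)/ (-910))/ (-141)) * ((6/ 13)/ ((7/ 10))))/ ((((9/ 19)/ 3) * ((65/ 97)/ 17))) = 47402004600004711/ 45253317048764233500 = 0.00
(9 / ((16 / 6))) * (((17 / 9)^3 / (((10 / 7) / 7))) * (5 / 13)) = 240737 / 5616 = 42.87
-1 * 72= -72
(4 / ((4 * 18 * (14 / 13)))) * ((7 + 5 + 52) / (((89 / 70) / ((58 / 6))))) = 60320 / 2403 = 25.10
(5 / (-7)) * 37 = -185 / 7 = -26.43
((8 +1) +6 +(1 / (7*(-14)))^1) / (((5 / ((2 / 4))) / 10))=14.99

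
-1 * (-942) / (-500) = -471 / 250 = -1.88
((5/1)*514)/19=2570/19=135.26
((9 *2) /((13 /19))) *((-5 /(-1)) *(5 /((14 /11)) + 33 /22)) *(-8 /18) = -28880 /91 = -317.36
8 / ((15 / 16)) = 128 / 15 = 8.53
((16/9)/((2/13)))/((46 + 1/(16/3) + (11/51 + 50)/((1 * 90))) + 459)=424320/18570973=0.02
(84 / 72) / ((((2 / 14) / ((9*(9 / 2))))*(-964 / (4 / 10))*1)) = -1323 / 9640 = -0.14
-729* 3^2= -6561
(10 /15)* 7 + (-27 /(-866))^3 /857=4.67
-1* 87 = -87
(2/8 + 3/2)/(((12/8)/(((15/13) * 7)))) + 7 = 427/26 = 16.42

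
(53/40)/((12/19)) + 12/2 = 8.10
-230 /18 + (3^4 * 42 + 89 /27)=91598 /27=3392.52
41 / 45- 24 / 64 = 193 / 360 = 0.54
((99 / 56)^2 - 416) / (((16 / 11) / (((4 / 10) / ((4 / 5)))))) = -14242525 / 100352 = -141.93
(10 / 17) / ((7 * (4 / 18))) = 45 / 119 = 0.38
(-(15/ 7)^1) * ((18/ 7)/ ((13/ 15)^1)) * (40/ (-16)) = 10125/ 637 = 15.89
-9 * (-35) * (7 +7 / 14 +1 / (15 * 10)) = 11823 / 5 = 2364.60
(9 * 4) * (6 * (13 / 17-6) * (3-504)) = 9631224 / 17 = 566542.59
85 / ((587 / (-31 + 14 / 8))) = -9945 / 2348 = -4.24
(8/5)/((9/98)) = 784/45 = 17.42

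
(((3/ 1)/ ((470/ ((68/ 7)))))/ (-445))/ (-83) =102/ 60758075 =0.00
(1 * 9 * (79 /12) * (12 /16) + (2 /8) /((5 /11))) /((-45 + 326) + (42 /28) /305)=219539 /1371304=0.16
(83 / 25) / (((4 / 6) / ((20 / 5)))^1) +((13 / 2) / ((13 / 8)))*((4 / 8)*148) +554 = 21748 / 25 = 869.92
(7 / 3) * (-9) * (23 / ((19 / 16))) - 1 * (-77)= -329.74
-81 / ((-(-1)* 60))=-27 / 20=-1.35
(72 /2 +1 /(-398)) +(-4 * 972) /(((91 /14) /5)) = -15287989 /5174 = -2954.77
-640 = -640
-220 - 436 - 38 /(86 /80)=-691.35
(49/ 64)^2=0.59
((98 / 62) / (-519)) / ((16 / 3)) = -49 / 85808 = -0.00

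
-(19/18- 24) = 413/18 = 22.94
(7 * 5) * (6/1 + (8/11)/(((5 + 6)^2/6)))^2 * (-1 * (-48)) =61209.22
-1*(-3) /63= 1 /21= 0.05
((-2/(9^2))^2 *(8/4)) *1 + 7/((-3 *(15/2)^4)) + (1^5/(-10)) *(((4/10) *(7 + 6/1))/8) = -2116517/32805000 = -0.06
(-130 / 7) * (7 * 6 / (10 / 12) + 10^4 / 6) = -669656 / 21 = -31888.38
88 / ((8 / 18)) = 198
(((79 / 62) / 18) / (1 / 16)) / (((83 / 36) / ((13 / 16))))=1027 / 2573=0.40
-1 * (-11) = 11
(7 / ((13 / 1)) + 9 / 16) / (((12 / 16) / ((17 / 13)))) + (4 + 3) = 18089 / 2028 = 8.92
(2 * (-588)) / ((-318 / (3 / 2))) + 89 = 5011 / 53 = 94.55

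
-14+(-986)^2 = 972182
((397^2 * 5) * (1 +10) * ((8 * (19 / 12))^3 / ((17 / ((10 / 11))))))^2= 186983642373199545760000 / 210681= 887520195808827306.50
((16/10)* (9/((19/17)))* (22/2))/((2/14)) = 94248/95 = 992.08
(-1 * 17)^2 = 289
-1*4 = -4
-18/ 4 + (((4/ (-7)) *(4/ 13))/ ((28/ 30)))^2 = -3623121/ 811538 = -4.46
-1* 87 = -87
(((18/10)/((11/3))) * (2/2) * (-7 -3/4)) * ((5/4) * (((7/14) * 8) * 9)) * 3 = -22599/44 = -513.61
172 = 172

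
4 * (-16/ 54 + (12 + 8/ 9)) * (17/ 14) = 11560/ 189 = 61.16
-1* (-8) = 8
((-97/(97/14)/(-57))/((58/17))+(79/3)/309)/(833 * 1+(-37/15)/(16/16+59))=8030000/42545624239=0.00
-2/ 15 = -0.13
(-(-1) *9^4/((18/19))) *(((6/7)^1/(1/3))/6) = 41553/14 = 2968.07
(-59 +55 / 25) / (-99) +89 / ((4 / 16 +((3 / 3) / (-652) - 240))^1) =2611742 / 12896235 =0.20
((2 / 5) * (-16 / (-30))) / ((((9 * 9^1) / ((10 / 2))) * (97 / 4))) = 64 / 117855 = 0.00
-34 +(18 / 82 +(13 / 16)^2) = -347631 / 10496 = -33.12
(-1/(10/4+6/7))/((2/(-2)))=14/47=0.30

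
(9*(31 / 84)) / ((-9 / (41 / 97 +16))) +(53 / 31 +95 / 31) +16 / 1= 1238813 / 84196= 14.71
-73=-73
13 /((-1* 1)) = -13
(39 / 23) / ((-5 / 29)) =-1131 / 115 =-9.83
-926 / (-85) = 926 / 85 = 10.89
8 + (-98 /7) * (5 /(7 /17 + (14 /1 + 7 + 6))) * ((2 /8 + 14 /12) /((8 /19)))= -13241 /22368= -0.59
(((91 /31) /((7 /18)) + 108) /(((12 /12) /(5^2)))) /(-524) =-5.51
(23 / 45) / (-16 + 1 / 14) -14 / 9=-15932 / 10035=-1.59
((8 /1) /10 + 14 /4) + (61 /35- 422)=-29117 /70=-415.96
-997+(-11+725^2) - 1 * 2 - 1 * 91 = 524524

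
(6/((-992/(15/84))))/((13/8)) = -15/22568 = -0.00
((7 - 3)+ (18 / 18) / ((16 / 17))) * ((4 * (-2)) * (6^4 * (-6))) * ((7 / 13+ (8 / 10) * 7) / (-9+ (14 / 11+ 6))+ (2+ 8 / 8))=-11337408 / 65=-174421.66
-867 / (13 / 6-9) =5202 / 41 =126.88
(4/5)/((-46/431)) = -862/115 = -7.50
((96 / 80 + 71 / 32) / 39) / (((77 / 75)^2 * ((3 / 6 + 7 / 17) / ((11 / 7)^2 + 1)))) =296405625 / 936639704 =0.32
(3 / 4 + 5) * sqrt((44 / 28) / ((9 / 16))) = 23 * sqrt(77) / 21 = 9.61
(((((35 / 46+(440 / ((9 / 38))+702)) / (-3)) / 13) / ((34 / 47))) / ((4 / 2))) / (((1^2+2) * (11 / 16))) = -99645922 / 4528953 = -22.00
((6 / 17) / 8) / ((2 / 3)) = 9 / 136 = 0.07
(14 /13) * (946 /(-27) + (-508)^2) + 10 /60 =195070013 /702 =277877.51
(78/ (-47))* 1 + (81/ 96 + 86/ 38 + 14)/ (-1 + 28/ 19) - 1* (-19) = 241189/ 4512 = 53.46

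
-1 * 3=-3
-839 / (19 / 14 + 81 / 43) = -505078 / 1951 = -258.88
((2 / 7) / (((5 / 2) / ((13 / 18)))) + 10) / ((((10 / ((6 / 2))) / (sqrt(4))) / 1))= 3176 / 525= 6.05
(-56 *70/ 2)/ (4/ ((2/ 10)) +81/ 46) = -12880/ 143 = -90.07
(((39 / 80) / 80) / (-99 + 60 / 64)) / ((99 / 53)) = -689 / 20710800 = -0.00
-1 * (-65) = 65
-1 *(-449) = 449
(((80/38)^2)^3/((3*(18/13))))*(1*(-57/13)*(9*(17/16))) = -2176000000/2476099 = -878.80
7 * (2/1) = 14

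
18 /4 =9 /2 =4.50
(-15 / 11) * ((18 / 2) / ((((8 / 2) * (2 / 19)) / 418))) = -48735 / 4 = -12183.75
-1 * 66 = -66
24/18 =4/3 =1.33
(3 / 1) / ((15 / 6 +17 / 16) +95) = 0.03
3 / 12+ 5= 21 / 4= 5.25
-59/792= -0.07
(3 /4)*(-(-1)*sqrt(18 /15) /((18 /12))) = sqrt(30) /10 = 0.55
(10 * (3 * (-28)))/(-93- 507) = 7/5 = 1.40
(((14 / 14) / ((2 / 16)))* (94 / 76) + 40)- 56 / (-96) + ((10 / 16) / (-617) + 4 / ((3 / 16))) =20203997 / 281352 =71.81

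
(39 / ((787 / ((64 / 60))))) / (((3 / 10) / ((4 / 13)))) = 128 / 2361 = 0.05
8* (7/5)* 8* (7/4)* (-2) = -1568/5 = -313.60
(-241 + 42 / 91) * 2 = -6254 / 13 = -481.08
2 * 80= 160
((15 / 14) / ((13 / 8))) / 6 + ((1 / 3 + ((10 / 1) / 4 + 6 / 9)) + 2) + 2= 1385 / 182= 7.61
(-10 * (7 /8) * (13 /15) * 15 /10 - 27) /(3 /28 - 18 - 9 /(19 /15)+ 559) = -0.07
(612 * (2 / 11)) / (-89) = -1224 / 979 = -1.25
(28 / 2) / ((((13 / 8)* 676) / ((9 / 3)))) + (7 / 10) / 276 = 247219 / 6063720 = 0.04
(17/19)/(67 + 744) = 17/15409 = 0.00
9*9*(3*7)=1701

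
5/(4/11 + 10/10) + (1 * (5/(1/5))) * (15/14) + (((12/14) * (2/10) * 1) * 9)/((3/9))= 7367/210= 35.08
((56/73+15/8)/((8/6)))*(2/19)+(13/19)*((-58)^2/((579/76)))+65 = 4719878287/12849168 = 367.33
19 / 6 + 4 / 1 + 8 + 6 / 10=473 / 30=15.77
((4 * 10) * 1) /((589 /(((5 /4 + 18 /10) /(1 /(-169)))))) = -20618 /589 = -35.01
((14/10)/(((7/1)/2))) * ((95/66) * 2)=1.15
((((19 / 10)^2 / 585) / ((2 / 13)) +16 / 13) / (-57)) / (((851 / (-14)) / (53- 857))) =-69737017 / 236471625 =-0.29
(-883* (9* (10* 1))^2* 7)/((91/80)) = -44014153.85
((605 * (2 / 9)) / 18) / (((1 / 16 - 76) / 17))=-32912 / 19683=-1.67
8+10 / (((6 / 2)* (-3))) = 6.89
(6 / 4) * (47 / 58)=141 / 116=1.22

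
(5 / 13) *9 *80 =3600 / 13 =276.92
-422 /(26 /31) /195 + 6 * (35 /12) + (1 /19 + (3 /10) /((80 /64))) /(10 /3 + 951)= 14.92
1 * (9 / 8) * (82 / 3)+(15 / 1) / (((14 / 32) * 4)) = 1101 / 28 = 39.32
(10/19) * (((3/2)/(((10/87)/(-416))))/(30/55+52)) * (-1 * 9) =2687256/5491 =489.39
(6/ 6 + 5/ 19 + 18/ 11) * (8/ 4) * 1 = 1212/ 209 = 5.80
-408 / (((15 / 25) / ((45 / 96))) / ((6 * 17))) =-32512.50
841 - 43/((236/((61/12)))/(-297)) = 1053581/944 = 1116.08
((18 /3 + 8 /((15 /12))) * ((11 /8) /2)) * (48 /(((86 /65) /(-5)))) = -66495 /43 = -1546.40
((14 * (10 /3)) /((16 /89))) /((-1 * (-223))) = 3115 /2676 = 1.16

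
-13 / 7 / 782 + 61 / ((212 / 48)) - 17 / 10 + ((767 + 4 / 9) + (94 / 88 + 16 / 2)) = 226508503079 / 287220780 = 788.62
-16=-16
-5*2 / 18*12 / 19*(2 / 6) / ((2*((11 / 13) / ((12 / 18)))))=-260 / 5643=-0.05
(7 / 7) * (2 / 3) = 2 / 3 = 0.67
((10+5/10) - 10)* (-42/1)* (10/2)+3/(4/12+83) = -26241/250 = -104.96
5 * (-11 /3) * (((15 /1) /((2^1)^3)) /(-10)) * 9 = 30.94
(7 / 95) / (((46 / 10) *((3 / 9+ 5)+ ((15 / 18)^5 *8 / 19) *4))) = 1701 / 638227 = 0.00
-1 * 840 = -840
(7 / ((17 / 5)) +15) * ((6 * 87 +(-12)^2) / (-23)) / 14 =-35.28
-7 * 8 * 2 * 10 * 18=-20160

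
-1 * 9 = -9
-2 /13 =-0.15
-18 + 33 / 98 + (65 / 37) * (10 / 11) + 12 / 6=-14.07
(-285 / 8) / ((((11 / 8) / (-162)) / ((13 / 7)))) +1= 600287 / 77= 7795.94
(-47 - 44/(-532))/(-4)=1560/133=11.73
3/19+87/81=632/513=1.23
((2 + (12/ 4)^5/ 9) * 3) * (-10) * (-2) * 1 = 1740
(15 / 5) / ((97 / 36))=108 / 97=1.11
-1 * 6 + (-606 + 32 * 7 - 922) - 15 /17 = -22285 /17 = -1310.88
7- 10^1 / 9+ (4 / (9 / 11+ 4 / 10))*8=19391 / 603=32.16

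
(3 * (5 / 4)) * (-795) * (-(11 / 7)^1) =131175 / 28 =4684.82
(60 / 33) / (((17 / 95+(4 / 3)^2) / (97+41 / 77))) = 128421000 / 1417031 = 90.63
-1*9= -9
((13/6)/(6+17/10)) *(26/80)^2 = 2197/73920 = 0.03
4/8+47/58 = 1.31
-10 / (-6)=1.67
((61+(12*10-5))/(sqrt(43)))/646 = 88*sqrt(43)/13889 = 0.04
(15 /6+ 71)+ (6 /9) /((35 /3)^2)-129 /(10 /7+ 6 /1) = 3576087 /63700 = 56.14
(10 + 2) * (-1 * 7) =-84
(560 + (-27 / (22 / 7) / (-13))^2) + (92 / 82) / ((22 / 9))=1881039973 / 3353636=560.90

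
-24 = -24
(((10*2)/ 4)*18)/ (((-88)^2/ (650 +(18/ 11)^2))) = 1776915/ 234256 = 7.59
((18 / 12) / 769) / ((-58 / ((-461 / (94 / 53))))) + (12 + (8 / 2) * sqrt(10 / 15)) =4 * sqrt(6) / 3 + 100695411 / 8385176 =15.27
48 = 48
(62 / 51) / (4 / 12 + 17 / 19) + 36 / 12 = 2374 / 595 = 3.99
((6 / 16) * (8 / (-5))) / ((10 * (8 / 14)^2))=-147 / 800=-0.18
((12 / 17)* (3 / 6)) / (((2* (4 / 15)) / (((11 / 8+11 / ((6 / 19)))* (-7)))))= -91245 / 544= -167.73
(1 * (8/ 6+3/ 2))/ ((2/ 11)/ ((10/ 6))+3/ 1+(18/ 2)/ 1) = 935/ 3996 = 0.23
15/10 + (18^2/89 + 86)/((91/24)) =25.14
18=18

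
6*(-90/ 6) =-90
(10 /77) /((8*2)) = 5 /616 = 0.01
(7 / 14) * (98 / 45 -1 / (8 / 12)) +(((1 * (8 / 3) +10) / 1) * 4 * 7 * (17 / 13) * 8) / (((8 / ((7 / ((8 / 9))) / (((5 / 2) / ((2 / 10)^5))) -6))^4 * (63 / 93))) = 197916677176654545567898493 / 114257812500000000000000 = 1732.19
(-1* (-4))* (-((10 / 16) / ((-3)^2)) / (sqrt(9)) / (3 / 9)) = -5 / 18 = -0.28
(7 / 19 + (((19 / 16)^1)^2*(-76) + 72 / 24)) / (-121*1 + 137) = -126225 / 19456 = -6.49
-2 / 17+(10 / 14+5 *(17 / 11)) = 10896 / 1309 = 8.32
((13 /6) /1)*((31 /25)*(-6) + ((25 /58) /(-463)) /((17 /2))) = -551938387 /34238850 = -16.12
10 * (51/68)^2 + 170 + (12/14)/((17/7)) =175.98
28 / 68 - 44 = -741 / 17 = -43.59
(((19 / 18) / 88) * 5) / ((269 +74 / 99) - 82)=95 / 297392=0.00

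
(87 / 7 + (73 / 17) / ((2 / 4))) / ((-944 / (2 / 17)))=-2501 / 954856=-0.00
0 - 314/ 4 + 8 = -141/ 2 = -70.50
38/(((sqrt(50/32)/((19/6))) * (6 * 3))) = 722/135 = 5.35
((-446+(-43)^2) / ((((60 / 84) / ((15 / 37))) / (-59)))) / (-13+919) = -579439 / 11174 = -51.86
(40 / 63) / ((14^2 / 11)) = 110 / 3087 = 0.04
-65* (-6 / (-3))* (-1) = 130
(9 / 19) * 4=36 / 19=1.89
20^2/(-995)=-80/199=-0.40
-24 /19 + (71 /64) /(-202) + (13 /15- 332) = -1224728459 /3684480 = -332.40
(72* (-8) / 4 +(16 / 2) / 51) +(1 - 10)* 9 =-11467 / 51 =-224.84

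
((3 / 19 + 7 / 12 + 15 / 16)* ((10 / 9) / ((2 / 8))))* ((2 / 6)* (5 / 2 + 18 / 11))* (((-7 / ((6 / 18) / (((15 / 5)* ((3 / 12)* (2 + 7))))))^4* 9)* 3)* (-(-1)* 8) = 23999244386124735 / 26752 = 897100941466.98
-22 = -22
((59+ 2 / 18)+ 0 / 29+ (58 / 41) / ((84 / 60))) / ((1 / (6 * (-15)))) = -1552940 / 287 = -5410.94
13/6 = 2.17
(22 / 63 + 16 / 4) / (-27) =-274 / 1701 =-0.16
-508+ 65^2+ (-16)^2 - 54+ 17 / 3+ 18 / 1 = 11828 / 3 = 3942.67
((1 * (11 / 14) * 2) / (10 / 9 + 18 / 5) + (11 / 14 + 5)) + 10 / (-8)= 3613 / 742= 4.87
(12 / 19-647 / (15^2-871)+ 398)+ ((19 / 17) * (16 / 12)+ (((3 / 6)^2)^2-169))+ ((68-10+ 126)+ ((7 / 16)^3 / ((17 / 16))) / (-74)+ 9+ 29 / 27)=70422487625 / 165210624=426.26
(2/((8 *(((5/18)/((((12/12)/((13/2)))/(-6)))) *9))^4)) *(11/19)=11/3516430320000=0.00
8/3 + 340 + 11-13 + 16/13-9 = 12983/39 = 332.90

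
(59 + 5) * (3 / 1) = 192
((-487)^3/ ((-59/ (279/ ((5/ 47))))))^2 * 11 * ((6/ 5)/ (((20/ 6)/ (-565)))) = -58976295761206433959223.69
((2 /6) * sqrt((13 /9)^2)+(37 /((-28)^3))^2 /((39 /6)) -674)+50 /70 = -56900230229917 /84571748352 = -672.80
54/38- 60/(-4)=312/19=16.42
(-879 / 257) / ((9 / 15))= -1465 / 257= -5.70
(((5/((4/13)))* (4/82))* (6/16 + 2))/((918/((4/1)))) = 1235/150552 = 0.01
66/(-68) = -33/34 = -0.97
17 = 17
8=8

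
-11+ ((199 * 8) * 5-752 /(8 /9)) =7103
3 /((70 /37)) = 111 /70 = 1.59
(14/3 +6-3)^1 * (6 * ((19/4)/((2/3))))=1311/4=327.75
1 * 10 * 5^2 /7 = 250 /7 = 35.71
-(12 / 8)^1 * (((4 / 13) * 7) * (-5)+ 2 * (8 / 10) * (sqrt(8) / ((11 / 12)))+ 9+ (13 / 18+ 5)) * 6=-1728 * sqrt(2) / 55 - 925 / 26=-80.01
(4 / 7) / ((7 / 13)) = 1.06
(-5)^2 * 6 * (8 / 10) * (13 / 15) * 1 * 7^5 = 1747928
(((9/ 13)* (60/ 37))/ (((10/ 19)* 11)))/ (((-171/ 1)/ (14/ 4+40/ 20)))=-3/ 481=-0.01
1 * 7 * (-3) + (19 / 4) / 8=-653 / 32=-20.41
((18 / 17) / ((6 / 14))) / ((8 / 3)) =0.93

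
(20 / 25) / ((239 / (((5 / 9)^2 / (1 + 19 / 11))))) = 22 / 58077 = 0.00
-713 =-713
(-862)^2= 743044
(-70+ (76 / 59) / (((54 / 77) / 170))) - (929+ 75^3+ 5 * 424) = -676518022 / 1593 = -424681.75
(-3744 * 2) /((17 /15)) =-112320 /17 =-6607.06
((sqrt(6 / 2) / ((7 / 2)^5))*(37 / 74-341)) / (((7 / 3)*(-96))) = 0.01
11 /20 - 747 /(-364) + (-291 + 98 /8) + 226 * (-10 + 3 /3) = -4204469 /1820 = -2310.15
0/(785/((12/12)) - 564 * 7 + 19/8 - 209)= 0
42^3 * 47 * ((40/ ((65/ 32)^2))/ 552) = 1188569088/ 19435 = 61156.11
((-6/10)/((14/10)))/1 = -3/7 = -0.43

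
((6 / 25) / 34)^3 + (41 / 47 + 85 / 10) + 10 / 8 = 153300958201 / 14431937500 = 10.62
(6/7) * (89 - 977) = -5328/7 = -761.14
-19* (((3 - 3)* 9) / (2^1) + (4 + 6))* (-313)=59470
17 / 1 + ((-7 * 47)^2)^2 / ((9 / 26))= 304618966259 / 9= 33846551806.56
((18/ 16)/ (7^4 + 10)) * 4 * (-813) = -1.52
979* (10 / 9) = 9790 / 9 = 1087.78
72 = 72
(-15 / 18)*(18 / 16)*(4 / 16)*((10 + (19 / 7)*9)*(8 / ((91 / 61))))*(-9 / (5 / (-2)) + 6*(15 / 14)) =-1190781 / 2744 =-433.96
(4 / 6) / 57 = 2 / 171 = 0.01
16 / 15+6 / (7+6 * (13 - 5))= 194 / 165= 1.18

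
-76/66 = -38/33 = -1.15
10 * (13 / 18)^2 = 845 / 162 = 5.22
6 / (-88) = -3 / 44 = -0.07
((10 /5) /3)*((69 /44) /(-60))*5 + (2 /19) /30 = -699 /8360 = -0.08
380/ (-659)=-380/ 659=-0.58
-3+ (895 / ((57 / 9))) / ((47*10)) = -4821 / 1786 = -2.70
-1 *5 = -5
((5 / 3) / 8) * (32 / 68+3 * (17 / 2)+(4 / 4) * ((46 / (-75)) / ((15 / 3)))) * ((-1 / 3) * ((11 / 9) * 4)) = -3625171 / 413100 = -8.78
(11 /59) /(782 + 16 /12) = 33 /138650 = 0.00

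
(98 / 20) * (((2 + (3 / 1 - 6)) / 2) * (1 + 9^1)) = -49 / 2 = -24.50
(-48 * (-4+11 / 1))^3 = -37933056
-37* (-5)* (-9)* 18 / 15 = -1998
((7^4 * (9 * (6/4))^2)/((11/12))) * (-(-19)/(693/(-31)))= -49092561/121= -405723.64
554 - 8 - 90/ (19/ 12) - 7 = 9161/ 19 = 482.16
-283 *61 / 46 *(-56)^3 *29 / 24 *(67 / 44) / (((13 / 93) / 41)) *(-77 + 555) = 55917355655182448 / 3289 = 17001324309876.09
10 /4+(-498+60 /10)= -979 /2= -489.50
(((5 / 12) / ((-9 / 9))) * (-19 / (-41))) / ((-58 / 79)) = 7505 / 28536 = 0.26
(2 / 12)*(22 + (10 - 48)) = -8 / 3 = -2.67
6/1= 6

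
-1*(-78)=78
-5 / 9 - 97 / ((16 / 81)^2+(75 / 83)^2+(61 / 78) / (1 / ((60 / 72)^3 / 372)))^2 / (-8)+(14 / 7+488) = 4542511970161901552156707789 / 8977954721654712393255681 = 505.96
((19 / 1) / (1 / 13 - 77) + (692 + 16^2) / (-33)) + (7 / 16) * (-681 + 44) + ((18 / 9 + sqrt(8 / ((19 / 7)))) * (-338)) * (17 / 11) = -29752559 / 22000 - 11492 * sqrt(266) / 209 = -2249.18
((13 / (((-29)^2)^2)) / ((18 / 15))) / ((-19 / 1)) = -65 / 80630034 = -0.00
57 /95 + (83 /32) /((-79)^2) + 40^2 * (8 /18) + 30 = 6665791159 /8987040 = 741.71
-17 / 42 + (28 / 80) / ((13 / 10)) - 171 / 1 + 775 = 164855 / 273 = 603.86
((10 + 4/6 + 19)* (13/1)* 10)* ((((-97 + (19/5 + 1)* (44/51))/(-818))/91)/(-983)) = -234159/47843593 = -0.00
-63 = -63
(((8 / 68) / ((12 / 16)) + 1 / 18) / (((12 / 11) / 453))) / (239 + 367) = 107965 / 741744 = 0.15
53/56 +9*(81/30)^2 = 93179/1400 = 66.56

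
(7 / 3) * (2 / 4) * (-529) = -617.17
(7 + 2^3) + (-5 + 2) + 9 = 21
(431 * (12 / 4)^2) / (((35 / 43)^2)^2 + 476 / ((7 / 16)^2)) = 30943567851 / 19841664061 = 1.56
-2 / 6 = -1 / 3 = -0.33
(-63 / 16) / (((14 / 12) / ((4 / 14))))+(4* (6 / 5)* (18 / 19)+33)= 97311 / 2660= 36.58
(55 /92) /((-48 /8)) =-0.10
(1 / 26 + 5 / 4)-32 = -1597 / 52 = -30.71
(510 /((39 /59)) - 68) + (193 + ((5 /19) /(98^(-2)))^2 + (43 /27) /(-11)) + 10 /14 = 62330863506257 /9756747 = 6388488.24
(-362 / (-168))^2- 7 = -16631 / 7056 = -2.36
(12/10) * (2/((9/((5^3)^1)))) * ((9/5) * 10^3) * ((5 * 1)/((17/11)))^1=3300000/17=194117.65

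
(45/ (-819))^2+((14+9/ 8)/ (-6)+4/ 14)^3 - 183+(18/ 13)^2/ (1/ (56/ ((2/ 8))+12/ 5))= 7689037521853/ 32053432320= 239.88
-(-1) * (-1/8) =-1/8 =-0.12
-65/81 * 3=-65/27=-2.41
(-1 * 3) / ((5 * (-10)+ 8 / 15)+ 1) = 45 / 727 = 0.06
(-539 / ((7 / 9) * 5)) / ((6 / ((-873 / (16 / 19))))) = 3831597 / 160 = 23947.48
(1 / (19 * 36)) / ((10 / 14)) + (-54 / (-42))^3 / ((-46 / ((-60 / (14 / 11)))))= 411761261 / 188862660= 2.18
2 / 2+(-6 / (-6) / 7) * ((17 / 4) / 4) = 129 / 112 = 1.15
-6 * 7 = -42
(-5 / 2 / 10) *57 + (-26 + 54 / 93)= -4919 / 124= -39.67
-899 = -899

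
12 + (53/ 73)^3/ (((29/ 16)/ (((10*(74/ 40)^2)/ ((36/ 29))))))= 623950973/ 35011530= 17.82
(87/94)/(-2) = -87/188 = -0.46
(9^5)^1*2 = 118098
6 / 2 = 3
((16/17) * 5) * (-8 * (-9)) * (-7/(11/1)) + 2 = -213.61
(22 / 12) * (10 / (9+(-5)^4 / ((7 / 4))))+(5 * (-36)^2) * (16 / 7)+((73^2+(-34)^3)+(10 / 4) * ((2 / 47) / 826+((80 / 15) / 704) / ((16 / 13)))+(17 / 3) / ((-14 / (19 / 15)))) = -5491684533570203 / 286562263680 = -19164.02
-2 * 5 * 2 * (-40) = 800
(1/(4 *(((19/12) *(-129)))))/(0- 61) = 1/49837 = 0.00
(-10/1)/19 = -10/19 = -0.53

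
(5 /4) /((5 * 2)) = 1 /8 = 0.12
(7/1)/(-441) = -1/63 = -0.02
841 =841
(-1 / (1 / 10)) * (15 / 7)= -21.43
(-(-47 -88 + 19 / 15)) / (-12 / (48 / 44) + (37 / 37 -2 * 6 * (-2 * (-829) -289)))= -1003 / 123285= -0.01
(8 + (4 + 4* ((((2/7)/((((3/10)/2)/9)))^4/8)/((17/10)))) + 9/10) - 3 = 10372040883/408170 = 25411.08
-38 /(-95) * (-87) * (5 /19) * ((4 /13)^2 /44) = -696 /35321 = -0.02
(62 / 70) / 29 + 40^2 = 1624031 / 1015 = 1600.03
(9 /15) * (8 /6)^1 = 4 /5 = 0.80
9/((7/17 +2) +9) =0.79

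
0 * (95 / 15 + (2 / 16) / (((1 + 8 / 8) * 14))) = 0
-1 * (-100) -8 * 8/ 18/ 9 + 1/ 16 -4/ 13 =1674013/ 16848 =99.36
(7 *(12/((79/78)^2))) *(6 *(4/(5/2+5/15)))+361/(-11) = 771211687/1167067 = 660.81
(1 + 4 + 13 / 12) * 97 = 7081 / 12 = 590.08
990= 990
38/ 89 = 0.43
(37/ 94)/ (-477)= -37/ 44838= -0.00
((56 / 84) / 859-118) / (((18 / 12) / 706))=-429366608 / 7731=-55538.30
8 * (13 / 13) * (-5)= -40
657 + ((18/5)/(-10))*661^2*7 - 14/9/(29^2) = -208220147612/189225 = -1100383.92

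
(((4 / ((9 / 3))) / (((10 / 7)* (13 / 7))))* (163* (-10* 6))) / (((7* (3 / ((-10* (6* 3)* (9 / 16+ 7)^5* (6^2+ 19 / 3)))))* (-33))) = -1708415630298685 / 1277952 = -1336838653.02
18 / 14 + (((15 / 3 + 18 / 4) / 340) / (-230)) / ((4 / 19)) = 5627873 / 4379200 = 1.29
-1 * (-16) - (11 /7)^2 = 13.53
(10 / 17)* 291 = 2910 / 17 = 171.18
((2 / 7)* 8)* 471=7536 / 7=1076.57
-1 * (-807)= 807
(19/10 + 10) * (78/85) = 273/25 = 10.92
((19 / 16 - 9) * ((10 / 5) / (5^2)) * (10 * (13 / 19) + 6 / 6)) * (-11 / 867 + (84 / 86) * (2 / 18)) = -0.47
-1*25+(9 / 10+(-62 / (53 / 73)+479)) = 195837 / 530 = 369.50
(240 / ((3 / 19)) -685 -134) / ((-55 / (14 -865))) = 596551 / 55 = 10846.38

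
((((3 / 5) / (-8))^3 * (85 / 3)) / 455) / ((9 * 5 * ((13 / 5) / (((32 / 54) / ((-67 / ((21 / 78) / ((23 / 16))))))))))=17 / 45705289500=0.00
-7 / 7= -1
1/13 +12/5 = 161/65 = 2.48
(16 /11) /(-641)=-16 /7051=-0.00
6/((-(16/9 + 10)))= -27/53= -0.51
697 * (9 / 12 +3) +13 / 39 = 31369 / 12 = 2614.08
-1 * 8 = -8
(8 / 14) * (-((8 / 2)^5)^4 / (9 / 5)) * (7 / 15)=-4398046511104 / 27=-162890611522.37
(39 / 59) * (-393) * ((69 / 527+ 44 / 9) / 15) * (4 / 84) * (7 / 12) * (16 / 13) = -12475916 / 4197555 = -2.97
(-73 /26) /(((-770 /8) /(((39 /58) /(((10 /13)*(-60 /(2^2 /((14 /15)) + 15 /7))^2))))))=25623 /87533600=0.00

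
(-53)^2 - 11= 2798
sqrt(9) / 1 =3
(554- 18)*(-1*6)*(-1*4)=12864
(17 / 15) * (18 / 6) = 17 / 5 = 3.40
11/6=1.83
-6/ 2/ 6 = -0.50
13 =13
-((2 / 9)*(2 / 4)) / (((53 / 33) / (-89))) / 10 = 979 / 1590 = 0.62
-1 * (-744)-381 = 363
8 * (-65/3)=-520/3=-173.33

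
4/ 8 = 1/ 2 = 0.50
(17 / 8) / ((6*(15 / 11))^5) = 2737867 / 47239200000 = 0.00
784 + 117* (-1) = 667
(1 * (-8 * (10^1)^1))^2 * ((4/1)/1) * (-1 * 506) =-12953600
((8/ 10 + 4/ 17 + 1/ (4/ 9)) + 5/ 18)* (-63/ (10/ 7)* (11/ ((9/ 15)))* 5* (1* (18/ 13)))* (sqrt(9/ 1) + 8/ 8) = -17630151/ 221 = -79774.44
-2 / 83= -0.02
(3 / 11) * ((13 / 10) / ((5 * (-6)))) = -13 / 1100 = -0.01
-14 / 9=-1.56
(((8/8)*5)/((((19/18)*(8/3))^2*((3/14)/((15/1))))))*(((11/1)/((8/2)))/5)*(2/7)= 40095/5776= 6.94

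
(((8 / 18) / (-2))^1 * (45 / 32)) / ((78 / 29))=-145 / 1248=-0.12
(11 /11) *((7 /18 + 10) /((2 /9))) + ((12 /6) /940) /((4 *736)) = 64687041 /1383680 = 46.75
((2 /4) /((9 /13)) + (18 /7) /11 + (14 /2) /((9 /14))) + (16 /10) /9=83317 /6930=12.02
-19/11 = -1.73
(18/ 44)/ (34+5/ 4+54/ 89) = 534/ 46805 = 0.01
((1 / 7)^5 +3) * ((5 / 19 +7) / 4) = 1739559 / 319333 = 5.45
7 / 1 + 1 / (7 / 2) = 51 / 7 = 7.29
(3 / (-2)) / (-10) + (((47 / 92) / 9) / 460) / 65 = 3713627 / 24757200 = 0.15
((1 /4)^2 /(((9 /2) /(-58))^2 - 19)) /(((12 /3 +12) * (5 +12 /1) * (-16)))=841 /1112297216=0.00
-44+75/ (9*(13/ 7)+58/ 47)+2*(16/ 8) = -42305/ 1181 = -35.82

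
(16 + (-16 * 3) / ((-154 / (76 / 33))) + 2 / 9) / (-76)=-64567 / 289674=-0.22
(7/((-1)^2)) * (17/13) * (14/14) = 119/13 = 9.15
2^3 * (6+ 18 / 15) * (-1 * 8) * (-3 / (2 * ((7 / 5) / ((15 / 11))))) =51840 / 77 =673.25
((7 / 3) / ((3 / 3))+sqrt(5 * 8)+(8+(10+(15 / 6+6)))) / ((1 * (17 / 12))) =24 * sqrt(10) / 17+346 / 17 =24.82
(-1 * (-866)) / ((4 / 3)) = 1299 / 2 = 649.50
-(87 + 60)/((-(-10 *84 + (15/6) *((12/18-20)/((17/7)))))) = -153/895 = -0.17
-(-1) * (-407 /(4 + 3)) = -407 /7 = -58.14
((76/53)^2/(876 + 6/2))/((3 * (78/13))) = 2888/22221999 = 0.00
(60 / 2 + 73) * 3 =309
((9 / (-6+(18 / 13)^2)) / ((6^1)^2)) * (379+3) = -32279 / 1380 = -23.39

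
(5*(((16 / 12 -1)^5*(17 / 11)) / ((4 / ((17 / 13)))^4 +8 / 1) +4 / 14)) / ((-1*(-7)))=213349321315 / 1045168168968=0.20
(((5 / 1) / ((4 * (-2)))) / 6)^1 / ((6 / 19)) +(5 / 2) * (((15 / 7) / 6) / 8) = -55 / 252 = -0.22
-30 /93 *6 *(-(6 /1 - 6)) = 0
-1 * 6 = -6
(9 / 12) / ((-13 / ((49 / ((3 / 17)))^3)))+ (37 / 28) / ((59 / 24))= -238717834885 / 193284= -1235062.58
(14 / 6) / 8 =7 / 24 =0.29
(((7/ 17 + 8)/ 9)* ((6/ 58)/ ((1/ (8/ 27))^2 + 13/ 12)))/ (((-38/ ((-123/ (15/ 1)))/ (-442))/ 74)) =-360973184/ 6598225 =-54.71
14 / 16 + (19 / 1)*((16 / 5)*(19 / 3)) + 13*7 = 57233 / 120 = 476.94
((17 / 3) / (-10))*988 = -8398 / 15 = -559.87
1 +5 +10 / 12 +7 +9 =137 / 6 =22.83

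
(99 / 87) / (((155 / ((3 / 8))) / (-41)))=-4059 / 35960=-0.11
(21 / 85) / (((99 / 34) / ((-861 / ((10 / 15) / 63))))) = -379701 / 55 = -6903.65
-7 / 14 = -1 / 2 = -0.50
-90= -90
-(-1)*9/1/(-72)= -1/8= -0.12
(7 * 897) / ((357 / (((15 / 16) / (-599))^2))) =67275 / 1561501952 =0.00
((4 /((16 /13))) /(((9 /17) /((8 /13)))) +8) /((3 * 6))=53 /81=0.65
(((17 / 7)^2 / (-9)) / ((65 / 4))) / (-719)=1156 / 20610135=0.00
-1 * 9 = -9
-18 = -18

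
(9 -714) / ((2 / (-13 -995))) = 355320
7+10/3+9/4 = 151/12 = 12.58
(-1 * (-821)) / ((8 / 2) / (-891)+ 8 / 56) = 5120577 / 863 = 5933.46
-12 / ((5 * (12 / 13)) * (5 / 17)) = -221 / 25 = -8.84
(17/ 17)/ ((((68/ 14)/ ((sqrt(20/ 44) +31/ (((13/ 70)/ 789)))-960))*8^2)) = 7*sqrt(55)/ 23936 +5948775/ 14144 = 420.59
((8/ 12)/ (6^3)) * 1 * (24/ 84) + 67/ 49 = 10861/ 7938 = 1.37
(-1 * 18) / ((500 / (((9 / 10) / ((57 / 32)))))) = -216 / 11875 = -0.02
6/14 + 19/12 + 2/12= 61/28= 2.18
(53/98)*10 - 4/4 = 216/49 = 4.41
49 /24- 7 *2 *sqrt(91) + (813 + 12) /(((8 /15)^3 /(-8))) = -8352733 /192- 14 *sqrt(91) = -43637.37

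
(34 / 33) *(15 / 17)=10 / 11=0.91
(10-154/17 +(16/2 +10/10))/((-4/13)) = -2197/68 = -32.31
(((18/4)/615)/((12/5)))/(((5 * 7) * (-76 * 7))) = -1/6107360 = -0.00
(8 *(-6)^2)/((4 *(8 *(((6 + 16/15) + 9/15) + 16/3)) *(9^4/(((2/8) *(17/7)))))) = 17/265356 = 0.00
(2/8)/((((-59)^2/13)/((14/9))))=91/62658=0.00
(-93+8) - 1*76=-161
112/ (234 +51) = 112/ 285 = 0.39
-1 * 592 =-592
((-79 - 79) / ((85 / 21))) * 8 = -26544 / 85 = -312.28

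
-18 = -18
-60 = -60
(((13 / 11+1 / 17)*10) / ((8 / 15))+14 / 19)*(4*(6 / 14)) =1023216 / 24871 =41.14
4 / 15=0.27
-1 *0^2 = 0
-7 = -7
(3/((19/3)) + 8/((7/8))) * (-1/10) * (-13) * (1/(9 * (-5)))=-16627/59850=-0.28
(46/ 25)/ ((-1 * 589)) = -46/ 14725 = -0.00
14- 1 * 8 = 6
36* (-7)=-252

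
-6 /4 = -1.50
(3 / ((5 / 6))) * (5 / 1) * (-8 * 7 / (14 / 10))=-720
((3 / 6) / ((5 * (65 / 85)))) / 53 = 17 / 6890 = 0.00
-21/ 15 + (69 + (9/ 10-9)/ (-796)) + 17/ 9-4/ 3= 4883393/ 71640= 68.17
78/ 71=1.10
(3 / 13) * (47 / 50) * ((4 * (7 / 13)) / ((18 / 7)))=2303 / 12675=0.18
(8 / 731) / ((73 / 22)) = 176 / 53363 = 0.00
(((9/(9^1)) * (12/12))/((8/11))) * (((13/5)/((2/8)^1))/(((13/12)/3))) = 198/5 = 39.60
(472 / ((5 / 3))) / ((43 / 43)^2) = 1416 / 5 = 283.20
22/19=1.16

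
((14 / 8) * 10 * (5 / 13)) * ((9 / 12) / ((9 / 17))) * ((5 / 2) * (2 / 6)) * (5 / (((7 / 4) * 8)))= 10625 / 3744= 2.84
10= 10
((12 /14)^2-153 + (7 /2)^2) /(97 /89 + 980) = -2442427 /17114132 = -0.14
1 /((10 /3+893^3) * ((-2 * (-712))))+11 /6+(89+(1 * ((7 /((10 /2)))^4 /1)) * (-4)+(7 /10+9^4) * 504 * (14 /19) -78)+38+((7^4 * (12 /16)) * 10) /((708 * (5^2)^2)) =15581891551997214557844667 /6394292627444670000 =2436843.68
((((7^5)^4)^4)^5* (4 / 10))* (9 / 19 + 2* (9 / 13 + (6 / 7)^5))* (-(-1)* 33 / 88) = 225759201881262613310220617694893946073458133089377133587591369661433704329594202362890422763317069147334711736350937274661560630143702302764462058455568478615403244069220851430194996333886819284442555657140601656352713262219639806710982275001240189810939746051579507150194832869277495954822763085733139260524330690214037111491392731544459553 / 4940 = 45700243295802148443364500000000000000000000000000000000000000000000000000000000000000000000000000000000000000000000000000000000000000000000000000000000000000000000000000000000000000000000000000000000000000000000000000000000000000000000000000000000000000000000000000000000000000000000000000000000000000000000000000000000000000000000000000.00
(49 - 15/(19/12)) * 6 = 4506/19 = 237.16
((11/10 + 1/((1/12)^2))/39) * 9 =4353/130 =33.48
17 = 17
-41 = -41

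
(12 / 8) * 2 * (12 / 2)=18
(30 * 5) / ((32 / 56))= 525 / 2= 262.50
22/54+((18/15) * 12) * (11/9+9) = 147.61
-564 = -564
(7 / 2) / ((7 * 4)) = 1 / 8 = 0.12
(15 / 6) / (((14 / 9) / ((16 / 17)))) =180 / 119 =1.51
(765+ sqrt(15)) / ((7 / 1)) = sqrt(15) / 7+ 765 / 7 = 109.84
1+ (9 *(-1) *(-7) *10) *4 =2521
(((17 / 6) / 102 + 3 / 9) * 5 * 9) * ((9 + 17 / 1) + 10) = 585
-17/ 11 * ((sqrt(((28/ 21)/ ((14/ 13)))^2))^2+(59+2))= -42619/ 441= -96.64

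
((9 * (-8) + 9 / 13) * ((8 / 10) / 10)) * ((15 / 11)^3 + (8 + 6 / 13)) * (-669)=47203086582 / 1124695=41969.68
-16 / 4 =-4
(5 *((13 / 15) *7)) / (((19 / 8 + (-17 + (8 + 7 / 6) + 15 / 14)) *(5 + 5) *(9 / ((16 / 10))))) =-20384 / 165825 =-0.12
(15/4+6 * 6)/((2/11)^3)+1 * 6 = 211821/32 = 6619.41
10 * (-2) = -20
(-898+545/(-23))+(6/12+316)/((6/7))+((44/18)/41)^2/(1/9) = -768886897/1391868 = -552.41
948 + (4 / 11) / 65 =677824 / 715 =948.01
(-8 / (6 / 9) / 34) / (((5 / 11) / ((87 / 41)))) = -5742 / 3485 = -1.65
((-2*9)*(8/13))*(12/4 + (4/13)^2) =-75312/2197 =-34.28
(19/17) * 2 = 38/17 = 2.24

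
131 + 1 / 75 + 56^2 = 245026 / 75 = 3267.01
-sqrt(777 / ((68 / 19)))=-sqrt(250971) / 34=-14.73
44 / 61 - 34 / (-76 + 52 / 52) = 5374 / 4575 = 1.17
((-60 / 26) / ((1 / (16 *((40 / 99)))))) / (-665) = 1280 / 57057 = 0.02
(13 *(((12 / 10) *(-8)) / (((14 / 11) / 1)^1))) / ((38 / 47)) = -80652 / 665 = -121.28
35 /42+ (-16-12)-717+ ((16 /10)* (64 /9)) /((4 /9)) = -21557 /30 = -718.57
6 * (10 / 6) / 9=10 / 9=1.11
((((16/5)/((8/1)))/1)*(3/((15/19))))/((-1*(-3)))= 38/75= 0.51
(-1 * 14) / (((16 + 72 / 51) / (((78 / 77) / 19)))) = -663 / 15466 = -0.04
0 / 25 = 0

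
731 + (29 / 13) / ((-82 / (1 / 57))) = 44416993 / 60762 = 731.00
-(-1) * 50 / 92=25 / 46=0.54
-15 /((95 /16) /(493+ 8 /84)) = -8720 /7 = -1245.71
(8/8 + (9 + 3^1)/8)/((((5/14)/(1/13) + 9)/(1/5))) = 7/191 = 0.04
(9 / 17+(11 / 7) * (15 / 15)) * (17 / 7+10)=26.11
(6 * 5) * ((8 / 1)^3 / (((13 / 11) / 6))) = 1013760 / 13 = 77981.54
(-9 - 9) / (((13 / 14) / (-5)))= 1260 / 13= 96.92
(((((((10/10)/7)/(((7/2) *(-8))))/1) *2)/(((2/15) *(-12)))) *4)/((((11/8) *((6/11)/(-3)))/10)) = -50/49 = -1.02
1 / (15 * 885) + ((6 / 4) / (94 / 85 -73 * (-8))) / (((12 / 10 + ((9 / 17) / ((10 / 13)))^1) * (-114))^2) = 1234236124331 / 16372459599165900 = 0.00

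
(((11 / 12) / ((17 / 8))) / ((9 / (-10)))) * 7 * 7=-10780 / 459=-23.49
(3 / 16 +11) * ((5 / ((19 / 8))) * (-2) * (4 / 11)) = -17.13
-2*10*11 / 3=-220 / 3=-73.33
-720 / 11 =-65.45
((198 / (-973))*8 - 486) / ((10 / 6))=-1423386 / 4865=-292.58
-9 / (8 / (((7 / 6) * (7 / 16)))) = -147 / 256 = -0.57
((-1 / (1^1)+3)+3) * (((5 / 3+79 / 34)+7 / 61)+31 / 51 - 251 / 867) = 22.12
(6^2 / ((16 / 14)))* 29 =1827 / 2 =913.50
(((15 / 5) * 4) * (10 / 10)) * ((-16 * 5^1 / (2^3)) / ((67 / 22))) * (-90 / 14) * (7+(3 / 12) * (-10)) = 534600 / 469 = 1139.87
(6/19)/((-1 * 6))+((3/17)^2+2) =10864/5491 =1.98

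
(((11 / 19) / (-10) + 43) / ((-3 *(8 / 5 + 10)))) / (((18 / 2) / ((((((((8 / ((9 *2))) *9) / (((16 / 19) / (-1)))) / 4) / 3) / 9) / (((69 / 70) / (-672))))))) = -1998955 / 486243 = -4.11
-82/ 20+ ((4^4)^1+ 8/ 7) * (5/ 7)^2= 435937/ 3430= 127.10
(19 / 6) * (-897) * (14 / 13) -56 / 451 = -1379665 / 451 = -3059.12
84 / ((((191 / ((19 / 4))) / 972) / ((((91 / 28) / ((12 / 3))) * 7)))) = 11548.54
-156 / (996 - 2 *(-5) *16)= -39 / 289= -0.13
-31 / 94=-0.33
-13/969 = -0.01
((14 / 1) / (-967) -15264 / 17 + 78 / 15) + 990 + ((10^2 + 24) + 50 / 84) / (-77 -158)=15701699029 / 162252930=96.77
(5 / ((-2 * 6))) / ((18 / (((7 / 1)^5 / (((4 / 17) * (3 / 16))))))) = -1428595 / 162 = -8818.49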